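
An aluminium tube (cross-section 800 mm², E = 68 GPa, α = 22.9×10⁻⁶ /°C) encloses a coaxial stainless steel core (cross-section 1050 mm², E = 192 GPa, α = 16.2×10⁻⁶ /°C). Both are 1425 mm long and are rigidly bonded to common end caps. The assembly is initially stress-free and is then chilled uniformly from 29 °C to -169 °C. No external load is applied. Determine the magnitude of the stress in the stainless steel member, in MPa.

σ ≈ 54.1 MPa (compressive)

Equilibrium of a rigid end plate with no external load gives equal and opposite internal forces ±P in the two members. Since α_{aluminium} > α_{stainless steel}, cooling drives the aluminium into tension and the stainless steel into compression.
Equating the net (thermal + elastic) strains gives |α₁ − α₂|·ΔT = P·[1/(A₁E₁) + 1/(A₂E₂)].
|α₁ − α₂|·ΔT = 6.7×10⁻⁶ × 198 = 0.001327.
1/(A₁E₁) + 1/(A₂E₂) = 1/(800×68×10³) + 1/(1050×192×10³) = 2.334×10⁻⁸ N⁻¹.
So P = 0.001327 / 2.334×10⁻⁸ = 56.83 kN.
σ_{stainless steel} = P/A₂ = 56830/1050 = 54.13 MPa, compressive.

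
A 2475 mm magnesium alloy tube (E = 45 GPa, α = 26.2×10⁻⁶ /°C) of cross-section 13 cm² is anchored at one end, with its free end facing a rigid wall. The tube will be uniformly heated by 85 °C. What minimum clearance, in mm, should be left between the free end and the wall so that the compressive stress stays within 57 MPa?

g ≈ 2.38 mm

With no wall the tube would lengthen by αΔT L = 26.2×10⁻⁶ × 85 × 2475 = 5.512 mm.
At the allowable stress the elastic shortening the wall may impose is σL/E = 57 × 2475 / (45×10³) = 3.135 mm.
The gap must absorb the remainder: g_min = 5.512 − 3.135 = 2.377 mm.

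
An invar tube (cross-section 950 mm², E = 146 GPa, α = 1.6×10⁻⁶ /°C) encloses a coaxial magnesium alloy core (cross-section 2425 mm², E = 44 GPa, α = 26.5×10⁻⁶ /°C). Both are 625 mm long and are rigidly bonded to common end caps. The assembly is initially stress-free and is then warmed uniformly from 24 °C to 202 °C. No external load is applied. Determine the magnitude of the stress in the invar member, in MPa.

σ ≈ 281 MPa (tensile)

Equilibrium of a rigid end plate with no external load gives equal and opposite internal forces ±P in the two members. Since α_{magnesium alloy} > α_{invar}, heating drives the magnesium alloy into compression and the invar into tension.
Setting the final lengths equal and cancelling L: (α₁ − α₂)ΔT = P/(A₁E₁) + P/(A₂E₂).
|α₁ − α₂|·ΔT = 24.9×10⁻⁶ × 178 = 0.004432.
1/(A₁E₁) + 1/(A₂E₂) = 1/(950×146×10³) + 1/(2425×44×10³) = 1.658×10⁻⁸ N⁻¹.
So P = 0.004432 / 1.658×10⁻⁸ = 267.3 kN.
σ_{invar} = P/A₁ = 267300/950 = 281.4 MPa, tensile.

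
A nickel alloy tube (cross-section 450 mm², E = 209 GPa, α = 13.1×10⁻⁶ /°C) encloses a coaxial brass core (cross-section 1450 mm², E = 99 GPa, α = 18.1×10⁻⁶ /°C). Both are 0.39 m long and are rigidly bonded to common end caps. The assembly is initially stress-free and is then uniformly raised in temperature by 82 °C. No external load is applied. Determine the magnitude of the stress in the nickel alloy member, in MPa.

The brass has the larger α, so on heating it would change length more than the nickel alloy if both were free. The rigid plates force a common final length, so the brass is put into compression and the nickel alloy into tension, with equal and opposite forces P (no external load).
Equating the net (thermal + elastic) strains gives |α₁ − α₂|·ΔT = P·[1/(A₁E₁) + 1/(A₂E₂)].
|α₁ − α₂|·ΔT = 5×10⁻⁶ × 82 = 0.00041.
1/(A₁E₁) + 1/(A₂E₂) = 1/(450×209×10³) + 1/(1450×99×10³) = 1.76×10⁻⁸ N⁻¹.
P = 0.00041 / 1.76×10⁻⁸ = 23300 N = 23.3 kN.
σ_{nickel alloy} = P/A₁ = 23300/450 = 51.77 MPa, tensile.

σ ≈ 51.8 MPa (tensile)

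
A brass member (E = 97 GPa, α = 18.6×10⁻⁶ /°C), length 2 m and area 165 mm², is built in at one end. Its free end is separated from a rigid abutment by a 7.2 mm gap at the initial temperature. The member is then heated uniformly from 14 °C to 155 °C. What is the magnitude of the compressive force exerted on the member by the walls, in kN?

P ≈ 0 kN

Free thermal elongation = αΔT L = 18.6×10⁻⁶ × 141 × 2000 = 5.245 mm.
Since δ_free = 5.25 mm is less than the 7.2 mm gap, the member never touches the wall. No axial force develops.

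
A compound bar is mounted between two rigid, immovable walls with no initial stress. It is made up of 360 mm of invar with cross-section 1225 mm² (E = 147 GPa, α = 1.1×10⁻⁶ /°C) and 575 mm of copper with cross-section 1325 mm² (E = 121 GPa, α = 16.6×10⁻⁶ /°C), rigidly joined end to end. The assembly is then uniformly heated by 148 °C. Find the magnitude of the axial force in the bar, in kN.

If the supports were absent, the total length change would be Σ αᵢΔT Lᵢ = 1.1×10⁻⁶×148×360 + 16.6×10⁻⁶×148×575 = 1.471 mm.
The walls prevent any net length change, so an axial force P (same in every segment) develops. Compatibility: P · Σ Lᵢ/(AᵢEᵢ) = δ_free.
The series flexibility is Σ Lᵢ/(AᵢEᵢ) = 360/(1225×147×10³) + 575/(1325×121×10³) = 5.586×10⁻⁶ mm/N.
P = 1.471 / 5.586×10⁻⁶ = 263400 N = 263.4 kN, compressive.

P ≈ 263 kN (compressive)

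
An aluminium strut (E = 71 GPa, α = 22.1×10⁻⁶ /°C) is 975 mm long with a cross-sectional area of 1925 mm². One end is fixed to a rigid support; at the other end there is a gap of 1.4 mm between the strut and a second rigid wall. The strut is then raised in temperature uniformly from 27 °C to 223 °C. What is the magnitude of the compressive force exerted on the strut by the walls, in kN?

P ≈ 396 kN

Free thermal elongation = αΔT L = 22.1×10⁻⁶ × 196 × 975 = 4.223 mm.
After closing the 1.4 mm clearance, 4.223 − 1.4 = 2.823 mm of expansion remains to be suppressed by the wall.
Compatibility: PL/(AE) = 2.823 mm, so σ = P/A = E × (2.823/975) = 205.6 MPa.
Force on the wall = σA = 205.6 × 1925 mm² = 395.8 kN.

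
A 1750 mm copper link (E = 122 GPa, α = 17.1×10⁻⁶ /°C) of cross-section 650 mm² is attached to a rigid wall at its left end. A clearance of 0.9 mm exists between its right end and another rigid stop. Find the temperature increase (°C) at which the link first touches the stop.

The gap closes when αΔT L = 0.9 mm, since the link is still unstressed at that instant.
ΔT = 0.9 / (17.1×10⁻⁶ × 1750) = 30.08 °C.

ΔT ≈ 30.1 °C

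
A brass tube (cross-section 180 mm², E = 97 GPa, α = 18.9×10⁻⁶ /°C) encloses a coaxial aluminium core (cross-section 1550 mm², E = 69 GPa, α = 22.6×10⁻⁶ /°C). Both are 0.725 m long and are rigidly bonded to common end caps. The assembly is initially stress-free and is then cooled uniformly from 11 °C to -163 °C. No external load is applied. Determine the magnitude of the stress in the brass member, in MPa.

σ ≈ 53.7 MPa (compressive)

The aluminium has the larger α, so on cooling it would change length more than the brass if both were free. The rigid plates force a common final length, so the aluminium is put into tension and the brass into compression, with equal and opposite forces P (no external load).
Equating the net (thermal + elastic) strains gives |α₁ − α₂|·ΔT = P·[1/(A₁E₁) + 1/(A₂E₂)].
|α₁ − α₂|·ΔT = 3.7×10⁻⁶ × 174 = 0.0006438.
1/(A₁E₁) + 1/(A₂E₂) = 1/(180×97×10³) + 1/(1550×69×10³) = 6.662×10⁻⁸ N⁻¹.
P = 0.0006438 / 6.662×10⁻⁸ = 9663 N = 9.663 kN.
σ_{brass} = P/A₁ = 9663/180 = 53.68 MPa, compressive.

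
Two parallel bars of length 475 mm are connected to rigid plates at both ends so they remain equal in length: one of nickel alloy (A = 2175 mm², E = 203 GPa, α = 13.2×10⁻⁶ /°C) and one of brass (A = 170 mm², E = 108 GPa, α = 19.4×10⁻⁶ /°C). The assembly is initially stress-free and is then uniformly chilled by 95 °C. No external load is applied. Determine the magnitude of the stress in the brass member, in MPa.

Both members must finish at the same length. With the larger α, the brass tends to over-contract; the plates restrain it, putting the brass in tension and the nickel alloy in compression. With no external load the two internal forces are equal and opposite, magnitude P.
Equating the net (thermal + elastic) strains gives |α₁ − α₂|·ΔT = P·[1/(A₁E₁) + 1/(A₂E₂)].
|α₁ − α₂|·ΔT = 6.2×10⁻⁶ × 95 = 0.000589.
1/(A₁E₁) + 1/(A₂E₂) = 1/(2175×203×10³) + 1/(170×108×10³) = 5.673×10⁻⁸ N⁻¹.
P = 0.000589 / 5.673×10⁻⁸ = 10380 N = 10.38 kN.
σ_{brass} = P/A₂ = 10380/170 = 61.07 MPa, tensile.

σ ≈ 61.1 MPa (tensile)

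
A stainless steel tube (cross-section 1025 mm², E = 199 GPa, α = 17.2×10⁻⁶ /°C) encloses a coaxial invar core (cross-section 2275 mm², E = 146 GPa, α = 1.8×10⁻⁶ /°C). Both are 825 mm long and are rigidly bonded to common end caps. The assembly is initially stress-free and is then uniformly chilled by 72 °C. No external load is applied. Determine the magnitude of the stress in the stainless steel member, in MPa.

Both members must finish at the same length. With the larger α, the stainless steel tends to over-contract; the plates restrain it, putting the stainless steel in tension and the invar in compression. With no external load the two internal forces are equal and opposite, magnitude P.
Compatibility of the two members (thermal + elastic change equal): (α₁ − α₂)ΔT = P·[1/(A₁E₁) + 1/(A₂E₂)].
|α₁ − α₂|·ΔT = 15.4×10⁻⁶ × 72 = 0.001109.
1/(A₁E₁) + 1/(A₂E₂) = 1/(1025×199×10³) + 1/(2275×146×10³) = 7.913×10⁻⁹ N⁻¹.
P = 0.001109 / 7.913×10⁻⁹ = 140100 N = 140.1 kN.
σ_{stainless steel} = P/A₁ = 140100/1025 = 136.7 MPa, tensile.

σ ≈ 137 MPa (tensile)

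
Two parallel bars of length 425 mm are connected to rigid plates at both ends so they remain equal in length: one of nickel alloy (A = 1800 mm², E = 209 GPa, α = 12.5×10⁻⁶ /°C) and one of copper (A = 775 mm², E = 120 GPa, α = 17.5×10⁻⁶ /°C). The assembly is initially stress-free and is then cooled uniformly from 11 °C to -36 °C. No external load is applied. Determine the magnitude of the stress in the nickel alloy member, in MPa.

σ ≈ 9.74 MPa (compressive)

Both members must finish at the same length. With the larger α, the copper tends to over-contract; the plates restrain it, putting the copper in tension and the nickel alloy in compression. With no external load the two internal forces are equal and opposite, magnitude P.
Equating the net (thermal + elastic) strains gives |α₁ − α₂|·ΔT = P·[1/(A₁E₁) + 1/(A₂E₂)].
|α₁ − α₂|·ΔT = 5×10⁻⁶ × 47 = 0.000235.
1/(A₁E₁) + 1/(A₂E₂) = 1/(1800×209×10³) + 1/(775×120×10³) = 1.341×10⁻⁸ N⁻¹.
P = 0.000235 / 1.341×10⁻⁸ = 17520 N = 17.52 kN.
σ_{nickel alloy} = P/A₁ = 17520/1800 = 9.735 MPa, compressive.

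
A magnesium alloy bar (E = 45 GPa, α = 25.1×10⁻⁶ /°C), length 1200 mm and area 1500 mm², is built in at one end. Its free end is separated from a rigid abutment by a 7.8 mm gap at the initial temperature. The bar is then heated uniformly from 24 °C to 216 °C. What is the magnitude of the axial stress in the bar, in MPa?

σ ≈ 0 MPa

Free thermal elongation = αΔT L = 25.1×10⁻⁶ × 192 × 1200 = 5.783 mm.
This is smaller than the 7.8 mm clearance, so the bar expands freely without reaching the stop — the stress is zero.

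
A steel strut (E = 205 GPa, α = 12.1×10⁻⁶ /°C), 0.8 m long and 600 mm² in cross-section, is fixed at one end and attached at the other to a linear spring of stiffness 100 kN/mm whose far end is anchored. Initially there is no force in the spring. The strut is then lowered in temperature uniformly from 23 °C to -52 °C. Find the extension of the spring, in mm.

δ ≈ 0.44 mm

Free thermal contraction: δ_free = αΔT L = 12.1×10⁻⁶ × 75 × 800 = 0.726 mm.
Let P be the tensile force in the spring. The strut extends elastically by PL/(AE) and the spring stretches by P/k; together these equal δ_free.
So P = δ_free / [L/(AE) + 1/k] = 0.726 / [ 800/(600×205×10³) + 1/(100×10³) ].
P = 0.726 / 1.65×10⁻⁵ = 43990 N.
Spring extension = P/k = 43990/(100×10³) = 0.4399 mm.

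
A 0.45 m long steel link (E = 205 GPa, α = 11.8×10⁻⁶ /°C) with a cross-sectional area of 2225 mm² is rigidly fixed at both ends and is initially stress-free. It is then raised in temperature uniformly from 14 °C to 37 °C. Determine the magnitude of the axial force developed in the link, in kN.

P ≈ 124 kN (compressive)

Full restraint means ε = 0, so the stress is σ = EαΔT = 205×10³ × 11.8×10⁻⁶ × 23 = 55.64 MPa.
P = AEαΔT = 2225 × 205×10³ × 11.8×10⁻⁶ × 23 = 123.8 kN (compressive).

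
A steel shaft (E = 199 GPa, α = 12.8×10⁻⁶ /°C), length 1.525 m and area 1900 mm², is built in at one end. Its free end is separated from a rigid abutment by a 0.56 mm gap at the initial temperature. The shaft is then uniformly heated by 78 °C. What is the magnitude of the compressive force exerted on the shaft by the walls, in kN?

P ≈ 239 kN

Unrestrained expansion: δ_free = αΔT L = 12.8×10⁻⁶ × 78 × 1525 = 1.523 mm.
This exceeds the 0.56 mm gap, so the wall pushes back. The portion of expansion that must be recovered elastically is δ_free − gap = 1.523 − 0.56 = 0.9626 mm.
That suppressed elongation corresponds to σ = E·Δ/L = 199×10³ × 0.9626/1525 = 125.6 MPa.
Force on the wall = σA = 125.6 × 1900 mm² = 238.7 kN.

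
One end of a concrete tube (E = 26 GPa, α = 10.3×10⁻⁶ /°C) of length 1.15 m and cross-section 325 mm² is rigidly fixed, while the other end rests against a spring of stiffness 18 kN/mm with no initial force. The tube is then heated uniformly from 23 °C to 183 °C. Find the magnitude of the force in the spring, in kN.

Free thermal expansion: δ_free = αΔT L = 10.3×10⁻⁶ × 160 × 1150 = 1.895 mm.
Let P be the compressive force at the spring. The tube shortens elastically by PL/(AE) and the spring compresses by P/k; together these equal δ_free.
P [ L/(AE) + 1/k ] = δ_free → P [ 1150/(325×26×10³) + 1/(18×10³) ] = 1.895.
P = 1.895 / 0.0001917 = 9889 N.

P ≈ 9.89 kN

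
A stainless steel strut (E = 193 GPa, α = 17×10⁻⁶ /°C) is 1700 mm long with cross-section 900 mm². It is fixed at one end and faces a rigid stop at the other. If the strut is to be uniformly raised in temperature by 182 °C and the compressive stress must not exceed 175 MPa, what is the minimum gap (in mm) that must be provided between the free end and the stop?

g ≈ 3.72 mm

With no wall the strut would lengthen by αΔT L = 17×10⁻⁶ × 182 × 1700 = 5.26 mm.
At the allowable stress the elastic shortening the wall may impose is σL/E = 175 × 1700 / (193×10³) = 1.541 mm.
The gap must absorb the remainder: g_min = 5.26 − 1.541 = 3.718 mm.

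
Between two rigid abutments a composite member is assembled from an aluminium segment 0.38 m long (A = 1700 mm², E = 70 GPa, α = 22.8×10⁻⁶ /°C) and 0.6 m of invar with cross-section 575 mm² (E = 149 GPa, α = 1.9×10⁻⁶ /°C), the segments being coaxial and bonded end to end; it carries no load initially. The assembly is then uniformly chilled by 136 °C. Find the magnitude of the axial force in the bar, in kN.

P ≈ 131 kN (tensile)

With the walls removed the bar would change length by δ_free = Σ αᵢΔT Lᵢ = 22.8×10⁻⁶×136×380 + 1.9×10⁻⁶×136×600 = 1.333 mm.
The rigid supports impose zero overall length change; the single axial force P common to all segments must satisfy P Σ Lᵢ/(AᵢEᵢ) = δ_free.
Σ Lᵢ/(AᵢEᵢ) = 380/(1700×70×10³) + 600/(575×149×10³) = 1.02×10⁻⁵ mm/N.
So P = 1.333 / 1.02×10⁻⁵ = 130.8 kN, tensile.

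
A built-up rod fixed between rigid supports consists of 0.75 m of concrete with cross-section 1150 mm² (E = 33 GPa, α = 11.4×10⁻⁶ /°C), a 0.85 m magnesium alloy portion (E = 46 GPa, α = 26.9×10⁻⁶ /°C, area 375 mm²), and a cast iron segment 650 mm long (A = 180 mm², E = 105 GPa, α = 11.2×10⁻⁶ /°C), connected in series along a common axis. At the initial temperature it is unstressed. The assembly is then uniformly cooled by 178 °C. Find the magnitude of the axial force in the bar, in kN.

P ≈ 66.6 kN (tensile)

With the walls removed the bar would change length by δ_free = Σ αᵢΔT Lᵢ = 11.4×10⁻⁶×178×750 + 26.9×10⁻⁶×178×850 + 11.2×10⁻⁶×178×650 = 6.888 mm.
Since the ends are fixed, an axial force P builds up, equal in every segment, with P · Σ Lᵢ/(AᵢEᵢ) = δ_free.
Σ Lᵢ/(AᵢEᵢ) = 750/(1150×33×10³) + 850/(375×46×10³) + 650/(180×105×10³) = 0.0001034 mm/N.
Hence P = δ_free / Σ(L/AE) = 6.888/0.0001034 = 66.59 kN (tensile).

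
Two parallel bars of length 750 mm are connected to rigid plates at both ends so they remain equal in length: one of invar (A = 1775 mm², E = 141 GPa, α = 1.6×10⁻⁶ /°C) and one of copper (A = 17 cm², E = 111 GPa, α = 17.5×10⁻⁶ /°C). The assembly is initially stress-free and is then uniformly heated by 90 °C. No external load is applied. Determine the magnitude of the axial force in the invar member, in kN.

P ≈ 154 kN (tensile in the invar)

Equilibrium of a rigid end plate with no external load gives equal and opposite internal forces ±P in the two members. Since α_{copper} > α_{invar}, heating drives the copper into compression and the invar into tension.
Setting the final lengths equal and cancelling L: (α₁ − α₂)ΔT = P/(A₁E₁) + P/(A₂E₂).
|α₁ − α₂|·ΔT = 15.9×10⁻⁶ × 90 = 0.001431.
1/(A₁E₁) + 1/(A₂E₂) = 1/(1775×141×10³) + 1/(1700×111×10³) = 9.295×10⁻⁹ N⁻¹.
P = 0.001431 / 9.295×10⁻⁹ = 154000 N = 154 kN.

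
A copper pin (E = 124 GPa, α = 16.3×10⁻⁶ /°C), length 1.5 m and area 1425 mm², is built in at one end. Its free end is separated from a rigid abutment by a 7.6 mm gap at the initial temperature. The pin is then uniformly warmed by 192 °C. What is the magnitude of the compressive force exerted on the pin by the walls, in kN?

Free thermal elongation = αΔT L = 16.3×10⁻⁶ × 192 × 1500 = 4.694 mm.
This is smaller than the 7.6 mm clearance, so the pin expands freely without reaching the stop — the stress is zero.

P ≈ 0 kN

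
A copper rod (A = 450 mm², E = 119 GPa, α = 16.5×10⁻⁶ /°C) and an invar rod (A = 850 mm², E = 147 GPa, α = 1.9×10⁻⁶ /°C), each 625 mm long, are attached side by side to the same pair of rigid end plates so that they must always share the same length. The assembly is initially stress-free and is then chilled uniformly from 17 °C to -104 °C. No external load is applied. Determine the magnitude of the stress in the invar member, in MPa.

σ ≈ 77.9 MPa (compressive)

Equilibrium of a rigid end plate with no external load gives equal and opposite internal forces ±P in the two members. Since α_{copper} > α_{invar}, cooling drives the copper into tension and the invar into compression.
Equating the net (thermal + elastic) strains gives |α₁ − α₂|·ΔT = P·[1/(A₁E₁) + 1/(A₂E₂)].
|α₁ − α₂|·ΔT = 14.6×10⁻⁶ × 121 = 0.001767.
1/(A₁E₁) + 1/(A₂E₂) = 1/(450×119×10³) + 1/(850×147×10³) = 2.668×10⁻⁸ N⁻¹.
So P = 0.001767 / 2.668×10⁻⁸ = 66.22 kN.
σ_{invar} = P/A₂ = 66220/850 = 77.91 MPa, compressive.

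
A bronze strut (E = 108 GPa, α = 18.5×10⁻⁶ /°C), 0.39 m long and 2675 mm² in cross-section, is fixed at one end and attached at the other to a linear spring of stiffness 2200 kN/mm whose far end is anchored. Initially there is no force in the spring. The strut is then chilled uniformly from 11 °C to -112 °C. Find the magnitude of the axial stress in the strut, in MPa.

σ ≈ 184 MPa (tensile)

The unrestrained thermal change is αΔT L = 18.5×10⁻⁶ × 123 × 390 = 0.8874 mm.
Let P be the tensile force in the spring. The strut extends elastically by PL/(AE) and the spring stretches by P/k; together these equal δ_free.
P [ L/(AE) + 1/k ] = δ_free → P [ 390/(2675×108×10³) + 1/(2200×10³) ] = 0.8874.
P = 0.8874 / 1.804×10⁻⁶ = 491800 N.
σ = P/A = 491800/2675 = 183.8 MPa.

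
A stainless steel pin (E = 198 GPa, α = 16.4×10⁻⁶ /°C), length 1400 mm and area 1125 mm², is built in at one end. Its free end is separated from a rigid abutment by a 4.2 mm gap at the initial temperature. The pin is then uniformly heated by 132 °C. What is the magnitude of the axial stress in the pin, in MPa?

Unrestrained expansion: δ_free = αΔT L = 16.4×10⁻⁶ × 132 × 1400 = 3.031 mm.
This is smaller than the 4.2 mm clearance, so the pin expands freely without reaching the stop — the stress is zero.

σ ≈ 0 MPa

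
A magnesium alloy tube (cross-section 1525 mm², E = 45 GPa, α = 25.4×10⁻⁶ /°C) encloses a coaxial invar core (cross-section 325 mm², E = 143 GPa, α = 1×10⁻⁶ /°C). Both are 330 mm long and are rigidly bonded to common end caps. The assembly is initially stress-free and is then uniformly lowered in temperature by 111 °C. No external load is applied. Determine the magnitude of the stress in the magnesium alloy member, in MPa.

σ ≈ 49.2 MPa (tensile)

Equilibrium of a rigid end plate with no external load gives equal and opposite internal forces ±P in the two members. Since α_{magnesium alloy} > α_{invar}, cooling drives the magnesium alloy into tension and the invar into compression.
Compatibility of the two members (thermal + elastic change equal): (α₁ − α₂)ΔT = P·[1/(A₁E₁) + 1/(A₂E₂)].
|α₁ − α₂|·ΔT = 24.4×10⁻⁶ × 111 = 0.002708.
1/(A₁E₁) + 1/(A₂E₂) = 1/(1525×45×10³) + 1/(325×143×10³) = 3.609×10⁻⁸ N⁻¹.
So P = 0.002708 / 3.609×10⁻⁸ = 75.05 kN.
σ_{magnesium alloy} = P/A₁ = 75050/1525 = 49.21 MPa, tensile.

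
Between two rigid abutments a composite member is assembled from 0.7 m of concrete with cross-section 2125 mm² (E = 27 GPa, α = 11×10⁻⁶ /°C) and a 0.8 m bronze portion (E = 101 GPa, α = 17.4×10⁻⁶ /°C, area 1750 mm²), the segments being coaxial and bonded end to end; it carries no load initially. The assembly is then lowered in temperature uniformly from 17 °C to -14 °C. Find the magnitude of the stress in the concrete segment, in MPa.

σ ≈ 18.9 MPa (tensile)

If the supports were absent, the total length change would be Σ αᵢΔT Lᵢ = 11×10⁻⁶×31×700 + 17.4×10⁻⁶×31×800 = 0.6702 mm.
Since the ends are fixed, an axial force P builds up, equal in every segment, with P · Σ Lᵢ/(AᵢEᵢ) = δ_free.
Σ Lᵢ/(AᵢEᵢ) = 700/(2125×27×10³) + 800/(1750×101×10³) = 1.673×10⁻⁵ mm/N.
P = 0.6702 / 1.673×10⁻⁵ = 40070 N = 40.07 kN, tensile.
σ_{concrete} = P / A = 40070 / 2125 = 18.86 MPa.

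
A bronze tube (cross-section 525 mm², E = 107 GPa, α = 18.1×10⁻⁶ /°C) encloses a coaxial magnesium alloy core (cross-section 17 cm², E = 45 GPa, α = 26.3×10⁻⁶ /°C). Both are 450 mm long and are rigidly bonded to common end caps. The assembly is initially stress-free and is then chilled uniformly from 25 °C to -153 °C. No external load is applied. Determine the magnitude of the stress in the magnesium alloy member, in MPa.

Both members must finish at the same length. With the larger α, the magnesium alloy tends to over-contract; the plates restrain it, putting the magnesium alloy in tension and the bronze in compression. With no external load the two internal forces are equal and opposite, magnitude P.
Setting the final lengths equal and cancelling L: (α₁ − α₂)ΔT = P/(A₁E₁) + P/(A₂E₂).
|α₁ − α₂|·ΔT = 8.2×10⁻⁶ × 178 = 0.00146.
1/(A₁E₁) + 1/(A₂E₂) = 1/(525×107×10³) + 1/(1700×45×10³) = 3.087×10⁻⁸ N⁻¹.
So P = 0.00146 / 3.087×10⁻⁸ = 47.28 kN.
σ_{magnesium alloy} = P/A₂ = 47280/1700 = 27.81 MPa, tensile.

σ ≈ 27.8 MPa (tensile)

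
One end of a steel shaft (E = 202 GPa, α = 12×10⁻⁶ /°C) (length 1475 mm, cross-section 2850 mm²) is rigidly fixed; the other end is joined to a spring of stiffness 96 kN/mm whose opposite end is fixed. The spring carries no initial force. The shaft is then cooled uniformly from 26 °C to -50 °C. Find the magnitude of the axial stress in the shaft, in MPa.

σ ≈ 36.4 MPa (tensile)

The unrestrained thermal change is αΔT L = 12×10⁻⁶ × 76 × 1475 = 1.345 mm.
With a force P in the spring, the elastic change of the shaft is PL/(AE) and that of the spring is P/k; compatibility requires their sum to equal δ_free.
So P = δ_free / [L/(AE) + 1/k] = 1.345 / [ 1475/(2850×202×10³) + 1/(96×10³) ].
P = 1.345 / 1.298×10⁻⁵ = 103600 N.
σ = P/A = 103600/2850 = 36.37 MPa.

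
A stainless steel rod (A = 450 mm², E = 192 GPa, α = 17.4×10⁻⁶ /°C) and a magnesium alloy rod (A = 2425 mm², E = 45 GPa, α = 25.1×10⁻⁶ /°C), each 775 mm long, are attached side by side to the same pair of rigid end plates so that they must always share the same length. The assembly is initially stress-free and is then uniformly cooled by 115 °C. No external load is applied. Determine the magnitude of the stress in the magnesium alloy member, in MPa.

σ ≈ 17.6 MPa (tensile)

The magnesium alloy has the larger α, so on cooling it would change length more than the stainless steel if both were free. The rigid plates force a common final length, so the magnesium alloy is put into tension and the stainless steel into compression, with equal and opposite forces P (no external load).
Equating the net (thermal + elastic) strains gives |α₁ − α₂|·ΔT = P·[1/(A₁E₁) + 1/(A₂E₂)].
|α₁ − α₂|·ΔT = 7.7×10⁻⁶ × 115 = 0.0008855.
1/(A₁E₁) + 1/(A₂E₂) = 1/(450×192×10³) + 1/(2425×45×10³) = 2.074×10⁻⁸ N⁻¹.
P = 0.0008855 / 2.074×10⁻⁸ = 42700 N = 42.7 kN.
σ_{magnesium alloy} = P/A₂ = 42700/2425 = 17.61 MPa, tensile.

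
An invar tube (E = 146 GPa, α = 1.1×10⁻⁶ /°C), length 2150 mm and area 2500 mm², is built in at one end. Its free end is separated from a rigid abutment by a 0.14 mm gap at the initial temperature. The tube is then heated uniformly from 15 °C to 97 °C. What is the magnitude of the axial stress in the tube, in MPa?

Unrestrained expansion: δ_free = αΔT L = 1.1×10⁻⁶ × 82 × 2150 = 0.1939 mm.
After closing the 0.14 mm clearance, 0.1939 − 0.14 = 0.05393 mm of expansion remains to be suppressed by the wall.
That suppressed elongation corresponds to σ = E·Δ/L = 146×10³ × 0.05393/2150 = 3.662 MPa.

σ ≈ 3.66 MPa (compressive)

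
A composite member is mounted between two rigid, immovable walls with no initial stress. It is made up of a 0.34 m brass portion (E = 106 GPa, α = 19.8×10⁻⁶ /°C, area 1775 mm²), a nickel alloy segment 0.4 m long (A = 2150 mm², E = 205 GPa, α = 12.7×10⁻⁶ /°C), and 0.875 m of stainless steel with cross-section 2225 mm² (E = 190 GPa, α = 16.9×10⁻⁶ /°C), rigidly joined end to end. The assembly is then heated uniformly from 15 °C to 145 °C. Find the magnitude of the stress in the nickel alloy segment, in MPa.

If the supports were absent, the total length change would be Σ αᵢΔT Lᵢ = 19.8×10⁻⁶×130×340 + 12.7×10⁻⁶×130×400 + 16.9×10⁻⁶×130×875 = 3.458 mm.
The rigid supports impose zero overall length change; the single axial force P common to all segments must satisfy P Σ Lᵢ/(AᵢEᵢ) = δ_free.
Σ Lᵢ/(AᵢEᵢ) = 340/(1775×106×10³) + 400/(2150×205×10³) + 875/(2225×190×10³) = 4.784×10⁻⁶ mm/N.
So P = 3.458 / 4.784×10⁻⁶ = 722.8 kN, compressive.
σ_{nickel alloy} = P / A = 722800 / 2150 = 336.2 MPa.

σ ≈ 336 MPa (compressive)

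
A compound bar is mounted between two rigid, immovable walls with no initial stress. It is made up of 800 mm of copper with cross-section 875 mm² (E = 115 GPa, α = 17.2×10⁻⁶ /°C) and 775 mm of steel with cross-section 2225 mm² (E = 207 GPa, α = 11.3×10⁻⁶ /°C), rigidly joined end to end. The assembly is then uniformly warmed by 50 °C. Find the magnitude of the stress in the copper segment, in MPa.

Free thermal expansion of the whole bar: Σ αᵢΔT Lᵢ = 17.2×10⁻⁶×50×800 + 11.3×10⁻⁶×50×775 = 1.126 mm.
Since the ends are fixed, an axial force P builds up, equal in every segment, with P · Σ Lᵢ/(AᵢEᵢ) = δ_free.
Σ Lᵢ/(AᵢEᵢ) = 800/(875×115×10³) + 775/(2225×207×10³) = 9.633×10⁻⁶ mm/N.
Hence P = δ_free / Σ(L/AE) = 1.126/9.633×10⁻⁶ = 116.9 kN (compressive).
σ_{copper} = P / A = 116900 / 875 = 133.6 MPa.

σ ≈ 134 MPa (compressive)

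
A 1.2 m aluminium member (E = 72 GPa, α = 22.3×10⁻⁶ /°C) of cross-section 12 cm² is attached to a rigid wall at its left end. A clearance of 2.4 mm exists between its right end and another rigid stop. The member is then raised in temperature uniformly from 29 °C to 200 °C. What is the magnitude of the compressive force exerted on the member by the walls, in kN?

Unrestrained expansion: δ_free = αΔT L = 22.3×10⁻⁶ × 171 × 1200 = 4.576 mm.
The gap closes (δ_free > 2.4 mm) and the wall then resists a further 4.576 − 2.4 = 2.176 mm of expansion.
So σ = E(δ_free − g)/L = 72×10³ × 2.176/1200 = 130.6 MPa.
P = σA = 130.6 × 1200 = 156.7 kN.

P ≈ 157 kN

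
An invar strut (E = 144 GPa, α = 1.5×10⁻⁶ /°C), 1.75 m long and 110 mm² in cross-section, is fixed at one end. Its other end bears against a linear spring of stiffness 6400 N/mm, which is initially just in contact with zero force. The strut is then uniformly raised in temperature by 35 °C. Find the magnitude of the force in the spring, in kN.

P ≈ 0.344 kN

Free thermal expansion: δ_free = αΔT L = 1.5×10⁻⁶ × 35 × 1750 = 0.09187 mm.
With a force P in the spring, the elastic change of the strut is PL/(AE) and that of the spring is P/k; compatibility requires their sum to equal δ_free.
P [ L/(AE) + 1/k ] = δ_free → P [ 1750/(110×144×10³) + 1/(6400) ] = 0.09187.
P = 0.09187 / 0.0002667 = 344.4 N.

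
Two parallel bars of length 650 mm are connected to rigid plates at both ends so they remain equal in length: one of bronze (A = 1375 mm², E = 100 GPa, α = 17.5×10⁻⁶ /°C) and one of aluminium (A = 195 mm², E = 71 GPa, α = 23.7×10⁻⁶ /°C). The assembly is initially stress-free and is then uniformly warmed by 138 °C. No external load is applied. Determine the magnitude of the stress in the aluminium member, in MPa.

σ ≈ 55.2 MPa (compressive)

Equilibrium of a rigid end plate with no external load gives equal and opposite internal forces ±P in the two members. Since α_{aluminium} > α_{bronze}, heating drives the aluminium into compression and the bronze into tension.
Compatibility of the two members (thermal + elastic change equal): (α₁ − α₂)ΔT = P·[1/(A₁E₁) + 1/(A₂E₂)].
|α₁ − α₂|·ΔT = 6.2×10⁻⁶ × 138 = 0.0008556.
1/(A₁E₁) + 1/(A₂E₂) = 1/(1375×100×10³) + 1/(195×71×10³) = 7.95×10⁻⁸ N⁻¹.
P = 0.0008556 / 7.95×10⁻⁸ = 10760 N = 10.76 kN.
σ_{aluminium} = P/A₂ = 10760/195 = 55.19 MPa, compressive.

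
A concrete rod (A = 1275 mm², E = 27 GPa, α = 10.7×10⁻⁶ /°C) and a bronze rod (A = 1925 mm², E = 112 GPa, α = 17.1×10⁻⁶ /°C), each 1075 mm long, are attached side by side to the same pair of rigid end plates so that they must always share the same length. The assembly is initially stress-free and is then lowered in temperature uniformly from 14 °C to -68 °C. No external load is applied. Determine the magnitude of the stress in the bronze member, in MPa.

σ ≈ 8.09 MPa (tensile)

The bronze has the larger α, so on cooling it would change length more than the concrete if both were free. The rigid plates force a common final length, so the bronze is put into tension and the concrete into compression, with equal and opposite forces P (no external load).
Setting the final lengths equal and cancelling L: (α₁ − α₂)ΔT = P/(A₁E₁) + P/(A₂E₂).
|α₁ − α₂|·ΔT = 6.4×10⁻⁶ × 82 = 0.0005248.
1/(A₁E₁) + 1/(A₂E₂) = 1/(1275×27×10³) + 1/(1925×112×10³) = 3.369×10⁻⁸ N⁻¹.
So P = 0.0005248 / 3.369×10⁻⁸ = 15.58 kN.
σ_{bronze} = P/A₂ = 15580/1925 = 8.093 MPa, tensile.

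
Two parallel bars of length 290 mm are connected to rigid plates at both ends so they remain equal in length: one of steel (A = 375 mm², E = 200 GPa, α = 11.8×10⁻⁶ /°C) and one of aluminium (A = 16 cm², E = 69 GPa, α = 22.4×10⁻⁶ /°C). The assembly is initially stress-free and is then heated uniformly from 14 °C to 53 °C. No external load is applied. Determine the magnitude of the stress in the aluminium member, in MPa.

σ ≈ 11.5 MPa (compressive)

Equilibrium of a rigid end plate with no external load gives equal and opposite internal forces ±P in the two members. Since α_{aluminium} > α_{steel}, heating drives the aluminium into compression and the steel into tension.
Equating the net (thermal + elastic) strains gives |α₁ − α₂|·ΔT = P·[1/(A₁E₁) + 1/(A₂E₂)].
|α₁ − α₂|·ΔT = 10.6×10⁻⁶ × 39 = 0.0004134.
1/(A₁E₁) + 1/(A₂E₂) = 1/(375×200×10³) + 1/(1600×69×10³) = 2.239×10⁻⁸ N⁻¹.
P = 0.0004134 / 2.239×10⁻⁸ = 18460 N = 18.46 kN.
σ_{aluminium} = P/A₂ = 18460/1600 = 11.54 MPa, compressive.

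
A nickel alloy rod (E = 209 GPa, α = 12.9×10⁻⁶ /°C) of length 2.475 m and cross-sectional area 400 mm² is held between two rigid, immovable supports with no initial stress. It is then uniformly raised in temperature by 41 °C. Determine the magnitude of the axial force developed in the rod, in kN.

With zero net strain, σ = E·αΔT = 209 GPa × 12.9×10⁻⁶ × 41 = 110.5 MPa.
Then P = σA = 110.5 × 400 mm² = 44.22 kN, compressive.

P ≈ 44.2 kN (compressive)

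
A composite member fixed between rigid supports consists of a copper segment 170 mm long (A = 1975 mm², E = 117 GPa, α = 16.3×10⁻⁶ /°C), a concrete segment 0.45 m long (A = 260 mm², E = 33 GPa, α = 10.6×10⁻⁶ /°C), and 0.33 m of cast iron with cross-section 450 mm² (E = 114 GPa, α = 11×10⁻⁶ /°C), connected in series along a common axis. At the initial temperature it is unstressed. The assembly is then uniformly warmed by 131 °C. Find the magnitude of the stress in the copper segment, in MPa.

Free thermal expansion of the whole bar: Σ αᵢΔT Lᵢ = 16.3×10⁻⁶×131×170 + 10.6×10⁻⁶×131×450 + 11×10⁻⁶×131×330 = 1.463 mm.
The walls prevent any net length change, so an axial force P (same in every segment) develops. Compatibility: P · Σ Lᵢ/(AᵢEᵢ) = δ_free.
Σ Lᵢ/(AᵢEᵢ) = 170/(1975×117×10³) + 450/(260×33×10³) + 330/(450×114×10³) = 5.962×10⁻⁵ mm/N.
P = 1.463 / 5.962×10⁻⁵ = 24550 N = 24.55 kN, compressive.
σ_{copper} = P / A = 24550 / 1975 = 12.43 MPa.

σ ≈ 12.4 MPa (compressive)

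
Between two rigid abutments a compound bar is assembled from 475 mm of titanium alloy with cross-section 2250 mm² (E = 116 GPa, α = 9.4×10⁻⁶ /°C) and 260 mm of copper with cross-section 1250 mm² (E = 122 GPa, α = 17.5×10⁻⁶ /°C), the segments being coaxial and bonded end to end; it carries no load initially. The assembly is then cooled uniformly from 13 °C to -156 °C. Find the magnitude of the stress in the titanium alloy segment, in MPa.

If the supports were absent, the total length change would be Σ αᵢΔT Lᵢ = 9.4×10⁻⁶×169×475 + 17.5×10⁻⁶×169×260 = 1.524 mm.
The rigid supports impose zero overall length change; the single axial force P common to all segments must satisfy P Σ Lᵢ/(AᵢEᵢ) = δ_free.
Σ Lᵢ/(AᵢEᵢ) = 475/(2250×116×10³) + 260/(1250×122×10³) = 3.525×10⁻⁶ mm/N.
Hence P = δ_free / Σ(L/AE) = 1.524/3.525×10⁻⁶ = 432.2 kN (tensile).
σ_{titanium alloy} = P / A = 432200 / 2250 = 192.1 MPa.

σ ≈ 192 MPa (tensile)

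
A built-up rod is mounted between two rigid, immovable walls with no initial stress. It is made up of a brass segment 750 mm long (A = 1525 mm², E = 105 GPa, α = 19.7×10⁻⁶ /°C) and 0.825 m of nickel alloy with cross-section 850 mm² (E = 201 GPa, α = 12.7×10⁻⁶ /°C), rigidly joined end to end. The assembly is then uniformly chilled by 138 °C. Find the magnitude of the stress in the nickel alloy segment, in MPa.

σ ≈ 431 MPa (tensile)

If the supports were absent, the total length change would be Σ αᵢΔT Lᵢ = 19.7×10⁻⁶×138×750 + 12.7×10⁻⁶×138×825 = 3.485 mm.
The walls prevent any net length change, so an axial force P (same in every segment) develops. Compatibility: P · Σ Lᵢ/(AᵢEᵢ) = δ_free.
The series flexibility is Σ Lᵢ/(AᵢEᵢ) = 750/(1525×105×10³) + 825/(850×201×10³) = 9.513×10⁻⁶ mm/N.
Hence P = δ_free / Σ(L/AE) = 3.485/9.513×10⁻⁶ = 366.3 kN (tensile).
σ_{nickel alloy} = P / A = 366300 / 850 = 431 MPa.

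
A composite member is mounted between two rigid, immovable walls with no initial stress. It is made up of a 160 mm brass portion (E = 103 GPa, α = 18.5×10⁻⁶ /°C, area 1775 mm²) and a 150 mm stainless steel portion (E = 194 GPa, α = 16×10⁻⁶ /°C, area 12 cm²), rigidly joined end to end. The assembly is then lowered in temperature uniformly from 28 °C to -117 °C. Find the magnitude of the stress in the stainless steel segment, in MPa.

If the supports were absent, the total length change would be Σ αᵢΔT Lᵢ = 18.5×10⁻⁶×145×160 + 16×10⁻⁶×145×150 = 0.7772 mm.
The walls prevent any net length change, so an axial force P (same in every segment) develops. Compatibility: P · Σ Lᵢ/(AᵢEᵢ) = δ_free.
The series flexibility is Σ Lᵢ/(AᵢEᵢ) = 160/(1775×103×10³) + 150/(1200×194×10³) = 1.519×10⁻⁶ mm/N.
Hence P = δ_free / Σ(L/AE) = 0.7772/1.519×10⁻⁶ = 511.5 kN (tensile).
σ_{stainless steel} = P / A = 511500 / 1200 = 426.2 MPa.

σ ≈ 426 MPa (tensile)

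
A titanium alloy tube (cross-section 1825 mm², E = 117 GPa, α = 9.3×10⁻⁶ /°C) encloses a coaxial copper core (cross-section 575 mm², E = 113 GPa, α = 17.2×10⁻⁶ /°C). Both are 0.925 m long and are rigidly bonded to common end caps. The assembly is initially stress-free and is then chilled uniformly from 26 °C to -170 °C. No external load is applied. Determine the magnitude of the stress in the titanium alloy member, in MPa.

σ ≈ 42.3 MPa (compressive)

Both members must finish at the same length. With the larger α, the copper tends to over-contract; the plates restrain it, putting the copper in tension and the titanium alloy in compression. With no external load the two internal forces are equal and opposite, magnitude P.
Equating the net (thermal + elastic) strains gives |α₁ − α₂|·ΔT = P·[1/(A₁E₁) + 1/(A₂E₂)].
|α₁ − α₂|·ΔT = 7.9×10⁻⁶ × 196 = 0.001548.
1/(A₁E₁) + 1/(A₂E₂) = 1/(1825×117×10³) + 1/(575×113×10³) = 2.007×10⁻⁸ N⁻¹.
P = 0.001548 / 2.007×10⁻⁸ = 77140 N = 77.14 kN.
σ_{titanium alloy} = P/A₁ = 77140/1825 = 42.27 MPa, compressive.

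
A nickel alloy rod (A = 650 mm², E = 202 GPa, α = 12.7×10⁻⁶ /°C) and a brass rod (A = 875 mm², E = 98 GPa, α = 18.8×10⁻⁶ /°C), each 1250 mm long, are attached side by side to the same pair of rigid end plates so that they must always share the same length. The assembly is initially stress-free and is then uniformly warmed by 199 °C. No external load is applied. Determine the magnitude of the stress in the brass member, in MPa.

The brass has the larger α, so on heating it would change length more than the nickel alloy if both were free. The rigid plates force a common final length, so the brass is put into compression and the nickel alloy into tension, with equal and opposite forces P (no external load).
Compatibility of the two members (thermal + elastic change equal): (α₁ − α₂)ΔT = P·[1/(A₁E₁) + 1/(A₂E₂)].
|α₁ − α₂|·ΔT = 6.1×10⁻⁶ × 199 = 0.001214.
1/(A₁E₁) + 1/(A₂E₂) = 1/(650×202×10³) + 1/(875×98×10³) = 1.928×10⁻⁸ N⁻¹.
P = 0.001214 / 1.928×10⁻⁸ = 62970 N = 62.97 kN.
σ_{brass} = P/A₂ = 62970/875 = 71.96 MPa, compressive.

σ ≈ 72 MPa (compressive)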